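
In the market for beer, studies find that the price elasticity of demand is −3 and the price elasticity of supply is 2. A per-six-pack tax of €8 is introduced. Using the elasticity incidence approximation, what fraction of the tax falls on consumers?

Incidence ratio: consumers' share ≈ εs / (εs + |εd|) = 2 / (2 + 3) = 0.4.
Supply is the less elastic side, so consumers bear the smaller share.

Consumers' share ≈ 0.4.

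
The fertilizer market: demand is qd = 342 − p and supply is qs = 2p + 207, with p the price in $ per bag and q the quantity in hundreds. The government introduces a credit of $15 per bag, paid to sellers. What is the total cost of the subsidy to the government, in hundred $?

Without the subsidy, 342 − p = 2p + 207 gives 3p = 135, so p* = $45 and q* = 297.
With a per-unit subsidy paid to sellers, each receives p + 15 per unit sold, so supply becomes qs = 2(p + 15) + 207.
New equilibrium: consumers pay $35, sellers receive $50, q = 307. (Wedge: pb − ps = −15.)
Outlay = t · Q = 15 · 307 = $4605.

Government outlay = $4605 hundred.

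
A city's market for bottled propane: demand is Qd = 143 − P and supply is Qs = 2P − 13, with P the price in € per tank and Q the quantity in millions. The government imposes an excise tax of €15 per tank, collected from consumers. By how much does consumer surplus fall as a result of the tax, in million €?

Consumer surplus falls by €860 million.

Without the tax, 143 − P = 2P − 13 gives 3P = 156, so P* = €52 and Q* = 91.
With the tax collected from consumers, demand (in seller-price terms) shifts: Qd = 143 − (P + 15).
New equilibrium: consumers pay €62, suppliers receive €47, Q = 81. (Wedge: Pb − Ps = 15.)
ΔCS is the trapezoid between Q = 81 and Q = 91 of height €10: ½ · (91 + 81) · 10 = €860.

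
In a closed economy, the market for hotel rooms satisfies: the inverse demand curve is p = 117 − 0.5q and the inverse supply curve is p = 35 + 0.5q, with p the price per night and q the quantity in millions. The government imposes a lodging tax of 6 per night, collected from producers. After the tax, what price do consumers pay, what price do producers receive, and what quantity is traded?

Rewrite in direct form: qd = 234 − 2p and qs = 2p − 70.
Before the tax: set 234 − 2p = 2p − 70 → p* = 76, q* = 82.
With the tax collected from producers, supply shifts: qs = 2(p − 6) − 70.
Solving gives q = 76 with consumers paying 79 and producers receiving 73 (the 6 wedge).

Consumers pay 79; producers receive 73; quantity = 76.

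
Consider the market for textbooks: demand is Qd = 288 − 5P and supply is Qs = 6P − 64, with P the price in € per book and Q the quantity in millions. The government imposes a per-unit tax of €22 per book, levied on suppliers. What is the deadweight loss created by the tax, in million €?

Before the tax: set 288 − 5P = 6P − 64 → P* = €32, Q* = 128.
With the tax collected from suppliers, supply shifts: Qs = 6(P − 22) − 64.
Solving gives Q = 68 with buyers paying €44 and suppliers receiving €22 (the €22 wedge).
Quantity falls by |ΔQ| = |128 − 68| = 60.
DWL = ½ · t · |ΔQ| = ½ · 22 · 60 = €660.

Deadweight loss = €660 million.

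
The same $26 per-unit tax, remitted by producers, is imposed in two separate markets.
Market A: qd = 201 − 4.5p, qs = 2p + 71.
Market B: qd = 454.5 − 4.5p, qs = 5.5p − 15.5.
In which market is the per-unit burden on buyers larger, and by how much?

Market B, by $6.3.

Market A: pre-tax p* = $20, q* = 111; post-tax q = 75; per-unit burden on buyers = $8.
Market B: pre-tax p* = $47, q* = 243; post-tax q = 178.65; per-unit burden on buyers = $14.3.
Difference: $8 vs $14.3 → market B is larger by $6.3.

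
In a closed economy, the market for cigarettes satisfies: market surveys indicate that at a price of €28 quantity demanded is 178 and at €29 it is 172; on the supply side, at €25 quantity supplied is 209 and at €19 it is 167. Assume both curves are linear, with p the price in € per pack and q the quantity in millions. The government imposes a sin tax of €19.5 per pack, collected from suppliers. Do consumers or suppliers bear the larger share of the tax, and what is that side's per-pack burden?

Consumers bear the larger share: €10.5 per pack.

Demand slope: (172 − 178)/(29 − 28) = -6, so qd = 346 − 6p.
Supply slope: (167 − 209)/(19 − 25) = 7, so qs = 7p + 34.
Before the tax: set 346 − 6p = 7p + 34 → p* = €24, q* = 202.
With the tax collected from suppliers, supply shifts: qs = 7(p − 19.5) + 34.
Solving gives q = 139 with consumers paying €34.5 and suppliers receiving €15 (the €19.5 wedge).
Per-pack burden: consumers €10.5, suppliers €9.
Consumers take the larger share because demand is less price-elastic here (demand slope 6 vs supply slope 7).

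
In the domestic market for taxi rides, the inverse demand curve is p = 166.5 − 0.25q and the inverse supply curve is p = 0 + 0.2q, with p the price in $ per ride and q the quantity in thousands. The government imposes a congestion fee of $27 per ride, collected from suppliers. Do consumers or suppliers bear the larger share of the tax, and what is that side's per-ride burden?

Consumers bear the larger share: $15 per ride.

Rewrite in direct form: qd = 666 − 4p and qs = 5p.
Without the tax, 666 − 4p = 5p gives 9p = 666, so p* = $74 and q* = 370.
With the tax collected from suppliers, supply shifts: qs = 5(p − 27).
New equilibrium: consumers pay $89, suppliers receive $62, q = 310. (Wedge: pb − ps = 27.)
Per-ride burden: consumers $15, suppliers $12.
Consumers take the larger share because demand is less price-elastic here (demand slope 4 vs supply slope 5).
The less price-elastic side of the market bears the larger share of a per-unit tax.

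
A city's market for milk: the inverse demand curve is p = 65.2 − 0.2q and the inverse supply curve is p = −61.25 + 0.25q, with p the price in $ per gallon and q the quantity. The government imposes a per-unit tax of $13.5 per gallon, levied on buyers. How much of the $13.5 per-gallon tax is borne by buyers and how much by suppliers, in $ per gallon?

Inverting to q(p) form: qd = 326 − 5p; qs = 4p + 245.
Without the tax, 326 − 5p = 4p + 245 gives 9p = 81, so p* = $9 and q* = 281.
With the tax collected from buyers, demand (in seller-price terms) shifts: qd = 326 − 5(p + 13.5).
New equilibrium: buyers pay $15, suppliers receive $1.5, q = 251. (Wedge: pb − ps = 13.5.)
Burden on buyers: $6; on suppliers: $7.5. (They sum to $13.5.)

Buyers bear $6 per gallon; suppliers bear $7.5 per gallon.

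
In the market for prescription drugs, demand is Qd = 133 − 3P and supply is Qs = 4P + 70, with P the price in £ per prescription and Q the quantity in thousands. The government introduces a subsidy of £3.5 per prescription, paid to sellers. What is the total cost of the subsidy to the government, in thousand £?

Government outlay = £392 thousand.

Without the subsidy, 133 − 3P = 4P + 70 gives 7P = 63, so P* = £9 and Q* = 106.
With a per-unit subsidy paid to sellers, each receives P + 3.5 per unit sold, so supply becomes Qs = 4(P + 3.5) + 70.
New equilibrium: buyers pay £7, sellers receive £10.5, Q = 112. (Wedge: Pb − Ps = −3.5.)
Outlay = t · Q = 3.5 · 112 = £392.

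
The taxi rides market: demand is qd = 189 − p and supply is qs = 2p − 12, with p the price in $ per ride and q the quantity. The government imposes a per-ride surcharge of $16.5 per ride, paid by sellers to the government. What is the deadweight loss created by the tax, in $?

Without the tax, 189 − p = 2p − 12 gives 3p = 201, so p* = $67 and q* = 122.
With the tax collected from sellers, supply shifts: qs = 2(p − 16.5) − 12.
New equilibrium: consumers pay $78, sellers receive $61.5, q = 111. (Wedge: pb − ps = 16.5.)
Quantity falls by |ΔQ| = |122 − 111| = 11.
DWL = ½ · t · |ΔQ| = ½ · 16.5 · 11 = $90.75.

Deadweight loss = $90.75.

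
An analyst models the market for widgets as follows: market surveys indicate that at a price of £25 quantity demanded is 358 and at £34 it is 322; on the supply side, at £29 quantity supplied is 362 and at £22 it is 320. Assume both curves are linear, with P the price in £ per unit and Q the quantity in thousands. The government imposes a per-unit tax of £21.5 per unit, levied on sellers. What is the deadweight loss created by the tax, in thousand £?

Deadweight loss = £554.7 thousand.

Demand slope: (322 − 358)/(34 − 25) = -4, so Qd = 458 − 4P.
Supply slope: (320 − 362)/(22 − 29) = 6, so Qs = 6P + 188.
Without the tax, 458 − 4P = 6P + 188 gives 10P = 270, so P* = £27 and Q* = 350.
With the tax collected from sellers, supply shifts: Qs = 6(P − 21.5) + 188.
Solving gives Q = 298.4 with consumers paying £39.9 and sellers receiving £18.4 (the £21.5 wedge).
Quantity falls by |ΔQ| = |350 − 298.4| = 51.6.
DWL = ½ · t · |ΔQ| = ½ · 21.5 · 51.6 = £554.7.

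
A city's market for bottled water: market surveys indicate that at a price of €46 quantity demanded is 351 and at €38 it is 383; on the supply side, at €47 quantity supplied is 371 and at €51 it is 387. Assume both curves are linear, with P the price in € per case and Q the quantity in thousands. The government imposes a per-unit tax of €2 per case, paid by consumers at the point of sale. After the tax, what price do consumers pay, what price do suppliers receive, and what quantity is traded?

Demand slope: (383 − 351)/(38 − 46) = -4, so Qd = 535 − 4P.
Supply slope: (387 − 371)/(51 − 47) = 4, so Qs = 4P + 183.
Without the tax, 535 − 4P = 4P + 183 gives 8P = 352, so P* = €44 and Q* = 359.
With the tax collected from consumers, demand (in seller-price terms) shifts: Qd = 535 − 4(P + 2).
New equilibrium: consumers pay €45, suppliers receive €43, Q = 355. (Wedge: Pb − Ps = 2.)
The less price-elastic side of the market bears the larger share of a per-unit tax.

Consumers pay €45; suppliers receive €43; quantity = 355.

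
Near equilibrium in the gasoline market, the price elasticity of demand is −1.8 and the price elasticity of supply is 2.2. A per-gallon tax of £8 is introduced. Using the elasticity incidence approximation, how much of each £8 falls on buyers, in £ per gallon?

Buyers bear ≈ £4.4 per gallon.

Incidence ratio: buyers' share ≈ εs / (εs + |εd|) = 2.2 / (2.2 + 1.8) = 0.55.
So buyers bear ≈ 0.55 × £8 = £4.4; sellers bear £3.6.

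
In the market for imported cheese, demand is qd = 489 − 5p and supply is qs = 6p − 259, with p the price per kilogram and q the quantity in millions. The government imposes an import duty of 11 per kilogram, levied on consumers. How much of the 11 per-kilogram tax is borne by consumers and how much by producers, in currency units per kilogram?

Before the tax: set 489 − 5p = 6p − 259 → p* = 68, q* = 149.
With the tax collected from consumers, demand (in seller-price terms) shifts: qd = 489 − 5(p + 11).
New equilibrium: consumers pay 74, producers receive 63, q = 119. (Wedge: pb − ps = 11.)
Burden on consumers: 6; on producers: 5. (They sum to 11.)
The less price-elastic side of the market bears the larger share of a per-unit tax.

Consumers bear 6 per kilogram; producers bear 5 per kilogram.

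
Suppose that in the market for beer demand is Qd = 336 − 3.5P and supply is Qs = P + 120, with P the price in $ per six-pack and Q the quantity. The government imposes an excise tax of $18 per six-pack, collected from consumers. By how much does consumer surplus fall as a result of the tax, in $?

Consumer surplus falls by $644.

Without the tax, 336 − 3.5P = P + 120 gives 4.5P = 216, so P* = $48 and Q* = 168.
With the tax collected from consumers, demand (in seller-price terms) shifts: Qd = 336 − 3.5(P + 18).
Solving gives Q = 154 with consumers paying $52 and sellers receiving $34 (the $18 wedge).
ΔCS is the trapezoid between Q = 154 and Q = 168 of height $4: ½ · (168 + 154) · 4 = $644.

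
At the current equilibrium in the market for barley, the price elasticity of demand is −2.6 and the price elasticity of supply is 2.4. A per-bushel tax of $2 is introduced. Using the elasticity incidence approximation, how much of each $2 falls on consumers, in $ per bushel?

Consumers bear ≈ $0.96 per bushel.

Incidence ratio: consumers' share ≈ εs / (εs + |εd|) = 2.4 / (2.4 + 2.6) = 0.48.
So consumers bear ≈ 0.48 × $2 = $0.96; suppliers bear $1.04.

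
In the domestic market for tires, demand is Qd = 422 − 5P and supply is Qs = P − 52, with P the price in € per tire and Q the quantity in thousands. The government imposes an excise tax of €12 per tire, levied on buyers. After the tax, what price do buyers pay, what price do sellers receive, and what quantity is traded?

Without the tax, 422 − 5P = P − 52 gives 6P = 474, so P* = €79 and Q* = 27.
With the tax collected from buyers, demand (in seller-price terms) shifts: Qd = 422 − 5(P + 12).
Solving gives Q = 17 with buyers paying €81 and sellers receiving €69 (the €12 wedge).

Buyers pay €81; sellers receive €69; quantity = 17.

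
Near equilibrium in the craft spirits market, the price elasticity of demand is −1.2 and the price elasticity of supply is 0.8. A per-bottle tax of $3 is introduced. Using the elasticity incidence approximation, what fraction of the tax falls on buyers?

Buyers' share ≈ 0.4.

Incidence ratio: buyers' share ≈ εs / (εs + |εd|) = 0.8 / (0.8 + 1.2) = 0.4.
Supply is the less elastic side, so buyers bear the smaller share.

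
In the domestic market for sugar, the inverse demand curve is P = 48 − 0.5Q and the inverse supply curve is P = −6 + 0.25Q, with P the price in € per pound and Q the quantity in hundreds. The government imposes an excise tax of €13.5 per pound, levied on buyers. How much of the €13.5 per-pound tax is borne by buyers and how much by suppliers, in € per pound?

Buyers bear €9 per pound; suppliers bear €4.5 per pound.

Inverting to Q(P) form: Qd = 96 − 2P; Qs = 4P + 24.
Without the tax, 96 − 2P = 4P + 24 gives 6P = 72, so P* = €12 and Q* = 72.
With the tax collected from buyers, demand (in seller-price terms) shifts: Qd = 96 − 2(P + 13.5).
Solving gives Q = 54 with buyers paying €21 and suppliers receiving €7.5 (the €13.5 wedge).
Burden on buyers: €9; on suppliers: €4.5. (They sum to €13.5.)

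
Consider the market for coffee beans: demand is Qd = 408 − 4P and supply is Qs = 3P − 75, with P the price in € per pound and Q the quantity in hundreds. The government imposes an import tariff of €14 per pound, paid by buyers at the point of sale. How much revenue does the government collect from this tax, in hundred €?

Tax revenue = €1512 hundred.

Before the tax: set 408 − 4P = 3P − 75 → P* = €69, Q* = 132.
With the tax collected from buyers, demand (in seller-price terms) shifts: Qd = 408 − 4(P + 14).
Solving gives Q = 108 with buyers paying €75 and producers receiving €61 (the €14 wedge).
Revenue = t · Q = 14 · 108 = €1512.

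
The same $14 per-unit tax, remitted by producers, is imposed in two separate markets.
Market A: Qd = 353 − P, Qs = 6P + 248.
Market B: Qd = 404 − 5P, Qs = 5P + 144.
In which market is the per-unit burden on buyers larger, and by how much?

Market A, by $5.

Market A: pre-tax P* = $15, Q* = 338; post-tax Q = 326; per-unit burden on buyers = $12.
Market B: pre-tax P* = $26, Q* = 274; post-tax Q = 239; per-unit burden on buyers = $7.
Difference: $12 vs $7 → market A is larger by $5.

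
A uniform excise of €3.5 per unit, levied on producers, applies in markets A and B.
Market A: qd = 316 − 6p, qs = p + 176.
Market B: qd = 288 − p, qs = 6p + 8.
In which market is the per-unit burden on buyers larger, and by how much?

Market A: pre-tax p* = €20, q* = 196; post-tax q = 193; per-unit burden on buyers = €0.5.
Market B: pre-tax p* = €40, q* = 248; post-tax q = 245; per-unit burden on buyers = €3.
Difference: €0.5 vs €3 → market B is larger by €2.5.

Market B, by €2.5.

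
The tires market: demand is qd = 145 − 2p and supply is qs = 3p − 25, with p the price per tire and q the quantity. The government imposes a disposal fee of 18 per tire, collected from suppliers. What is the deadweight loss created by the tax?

Before the tax: set 145 − 2p = 3p − 25 → p* = 34, q* = 77.
With the tax collected from suppliers, supply shifts: qs = 3(p − 18) − 25.
Solving gives q = 55.4 with buyers paying 44.8 and suppliers receiving 26.8 (the 18 wedge).
Quantity falls by |ΔQ| = |77 − 55.4| = 21.6.
DWL = ½ · t · |ΔQ| = ½ · 18 · 21.6 = 194.4.

Deadweight loss = 194.4.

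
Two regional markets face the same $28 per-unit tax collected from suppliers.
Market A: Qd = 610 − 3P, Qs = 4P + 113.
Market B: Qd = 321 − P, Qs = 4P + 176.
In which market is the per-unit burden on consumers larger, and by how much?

Market A: pre-tax P* = $71, Q* = 397; post-tax Q = 349; per-unit burden on consumers = $16.
Market B: pre-tax P* = $29, Q* = 292; post-tax Q = 269.6; per-unit burden on consumers = $22.4.
Difference: $16 vs $22.4 → market B is larger by $6.4.

Market B, by $6.4.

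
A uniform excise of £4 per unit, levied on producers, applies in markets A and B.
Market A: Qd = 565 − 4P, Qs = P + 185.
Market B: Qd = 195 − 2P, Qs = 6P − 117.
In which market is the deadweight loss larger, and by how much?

Market B, by £5.6.

Market A: pre-tax P* = £76, Q* = 261; post-tax Q = 257.8; deadweight loss = £6.4.
Market B: pre-tax P* = £39, Q* = 117; post-tax Q = 111; deadweight loss = £12.
Difference: £6.4 vs £12 → market B is larger by £5.6.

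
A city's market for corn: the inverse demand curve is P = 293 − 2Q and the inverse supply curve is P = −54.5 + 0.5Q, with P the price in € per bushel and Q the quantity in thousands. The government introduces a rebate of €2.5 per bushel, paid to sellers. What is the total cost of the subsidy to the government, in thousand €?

Inverting to Q(P) form: Qd = 146.5 − 0.5P; Qs = 2P + 109.
Without the subsidy, 146.5 − 0.5P = 2P + 109 gives 2.5P = 37.5, so P* = €15 and Q* = 139.
With a per-unit subsidy paid to sellers, each receives P + 2.5 per unit sold, so supply becomes Qs = 2(P + 2.5) + 109.
Solving gives Q = 140 with consumers paying €13 and sellers receiving €15.5 (the €2.5 wedge).
Outlay = t · Q = 2.5 · 140 = €350.

Government outlay = €350 thousand.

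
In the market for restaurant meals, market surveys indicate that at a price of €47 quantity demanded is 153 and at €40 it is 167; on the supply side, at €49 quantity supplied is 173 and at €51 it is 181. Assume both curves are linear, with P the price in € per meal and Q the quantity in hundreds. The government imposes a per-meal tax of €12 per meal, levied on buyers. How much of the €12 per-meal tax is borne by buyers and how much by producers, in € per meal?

Buyers bear €8 per meal; producers bear €4 per meal.

Demand slope: (167 − 153)/(40 − 47) = -2, so Qd = 247 − 2P.
Supply slope: (181 − 173)/(51 − 49) = 4, so Qs = 4P − 23.
Without the tax, 247 − 2P = 4P − 23 gives 6P = 270, so P* = €45 and Q* = 157.
With the tax collected from buyers, demand (in seller-price terms) shifts: Qd = 247 − 2(P + 12).
Solving gives Q = 141 with buyers paying €53 and producers receiving €41 (the €12 wedge).
Burden on buyers: €8; on producers: €4. (They sum to €12.)
The less price-elastic side of the market bears the larger share of a per-unit tax.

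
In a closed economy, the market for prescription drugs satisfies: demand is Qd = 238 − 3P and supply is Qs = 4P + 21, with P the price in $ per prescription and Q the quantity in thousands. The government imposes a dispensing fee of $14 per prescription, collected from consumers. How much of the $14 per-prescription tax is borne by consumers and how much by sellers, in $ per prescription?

Without the tax, 238 − 3P = 4P + 21 gives 7P = 217, so P* = $31 and Q* = 145.
With the tax collected from consumers, demand (in seller-price terms) shifts: Qd = 238 − 3(P + 14).
Solving gives Q = 121 with consumers paying $39 and sellers receiving $25 (the $14 wedge).
Burden on consumers: $8; on sellers: $6. (They sum to $14.)

Consumers bear $8 per prescription; sellers bear $6 per prescription.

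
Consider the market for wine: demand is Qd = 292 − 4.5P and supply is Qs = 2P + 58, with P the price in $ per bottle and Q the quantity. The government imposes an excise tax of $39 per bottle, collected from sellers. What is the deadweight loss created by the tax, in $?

Before the tax: set 292 − 4.5P = 2P + 58 → P* = $36, Q* = 130.
With the tax collected from sellers, supply shifts: Qs = 2(P − 39) + 58.
New equilibrium: consumers pay $48, sellers receive $9, Q = 76. (Wedge: Pb − Ps = 39.)
Quantity falls by |ΔQ| = |130 − 76| = 54.
DWL = ½ · t · |ΔQ| = ½ · 39 · 54 = $1053.

Deadweight loss = $1053.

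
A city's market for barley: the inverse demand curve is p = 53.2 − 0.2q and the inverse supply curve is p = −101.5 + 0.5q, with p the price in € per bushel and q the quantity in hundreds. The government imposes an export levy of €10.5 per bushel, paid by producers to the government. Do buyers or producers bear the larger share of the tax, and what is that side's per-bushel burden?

Rewrite in direct form: qd = 266 − 5p and qs = 2p + 203.
Without the tax, 266 − 5p = 2p + 203 gives 7p = 63, so p* = €9 and q* = 221.
With the tax collected from producers, supply shifts: qs = 2(p − 10.5) + 203.
New equilibrium: buyers pay €12, producers receive €1.5, q = 206. (Wedge: pb − ps = 10.5.)
Per-bushel burden: buyers €3, producers €7.5.
Producers take the larger share because supply is less price-elastic here (demand slope 5 vs supply slope 2).
The less price-elastic side of the market bears the larger share of a per-unit tax.

Producers bear the larger share: €7.5 per bushel.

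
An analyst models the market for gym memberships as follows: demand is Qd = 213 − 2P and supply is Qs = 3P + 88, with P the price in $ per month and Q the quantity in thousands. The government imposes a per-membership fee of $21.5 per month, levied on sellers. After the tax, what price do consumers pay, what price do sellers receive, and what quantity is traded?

Before the tax: set 213 − 2P = 3P + 88 → P* = $25, Q* = 163.
With the tax collected from sellers, supply shifts: Qs = 3(P − 21.5) + 88.
Solving gives Q = 137.2 with consumers paying $37.9 and sellers receiving $16.4 (the $21.5 wedge).

Consumers pay $37.9; sellers receive $16.4; quantity = 137.2.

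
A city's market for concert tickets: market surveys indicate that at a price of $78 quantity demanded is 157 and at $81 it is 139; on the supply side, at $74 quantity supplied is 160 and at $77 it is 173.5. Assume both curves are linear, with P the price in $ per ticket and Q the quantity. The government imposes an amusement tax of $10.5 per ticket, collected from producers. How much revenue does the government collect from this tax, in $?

Demand slope: (139 − 157)/(81 − 78) = -6, so Qd = 625 − 6P.
Supply slope: (173.5 − 160)/(77 − 74) = 4.5, so Qs = 4.5P − 173.
Without the tax, 625 − 6P = 4.5P − 173 gives 10.5P = 798, so P* = $76 and Q* = 169.
With the tax collected from producers, supply shifts: Qs = 4.5(P − 10.5) − 173.
New equilibrium: buyers pay $80.5, producers receive $70, Q = 142. (Wedge: Pb − Ps = 10.5.)
Revenue = t · Q = 10.5 · 142 = $1491.

Tax revenue = $1491.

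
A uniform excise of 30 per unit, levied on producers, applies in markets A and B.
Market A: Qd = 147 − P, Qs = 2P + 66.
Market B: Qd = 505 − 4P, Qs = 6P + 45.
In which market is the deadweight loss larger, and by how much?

Market A: pre-tax P* = 27, Q* = 120; post-tax Q = 100; deadweight loss = 300.
Market B: pre-tax P* = 46, Q* = 321; post-tax Q = 249; deadweight loss = 1080.
Difference: 300 vs 1080 → market B is larger by 780.

Market B, by 780.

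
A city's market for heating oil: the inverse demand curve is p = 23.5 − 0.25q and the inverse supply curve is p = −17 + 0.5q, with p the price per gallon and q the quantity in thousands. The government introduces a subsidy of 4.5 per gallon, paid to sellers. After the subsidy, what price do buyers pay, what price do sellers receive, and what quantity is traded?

Rewrite in direct form: qd = 94 − 4p and qs = 2p + 34.
Before the subsidy: set 94 − 4p = 2p + 34 → p* = 10, q* = 54.
With a per-unit subsidy paid to sellers, each receives p + 4.5 per unit sold, so supply becomes qs = 2(p + 4.5) + 34.
Solving gives q = 60 with buyers paying 8.5 and sellers receiving 13 (the 4.5 wedge).

Buyers pay 8.5; sellers receive 13; quantity = 60.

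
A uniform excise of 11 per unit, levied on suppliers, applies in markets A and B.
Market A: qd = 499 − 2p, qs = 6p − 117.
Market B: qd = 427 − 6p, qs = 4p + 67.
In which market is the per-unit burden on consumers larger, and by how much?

Market A, by 3.85.

Market A: pre-tax p* = 77, q* = 345; post-tax q = 328.5; per-unit burden on consumers = 8.25.
Market B: pre-tax p* = 36, q* = 211; post-tax q = 184.6; per-unit burden on consumers = 4.4.
Difference: 8.25 vs 4.4 → market A is larger by 3.85.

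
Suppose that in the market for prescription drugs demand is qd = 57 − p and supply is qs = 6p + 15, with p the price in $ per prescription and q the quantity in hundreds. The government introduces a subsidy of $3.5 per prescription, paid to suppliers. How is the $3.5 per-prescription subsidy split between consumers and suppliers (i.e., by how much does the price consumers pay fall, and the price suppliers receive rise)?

Before the subsidy: set 57 − p = 6p + 15 → p* = $6, q* = 51.
With a per-unit subsidy paid to suppliers, each receives p + 3.5 per unit sold, so supply becomes qs = 6(p + 3.5) + 15.
New equilibrium: consumers pay $3, suppliers receive $6.5, q = 54. (Wedge: pb − ps = −3.5.)
Gain to consumers: $3; to suppliers: $0.5. (They sum to $3.5.)

Consumers gain $3 per prescription; suppliers gain $0.5 per prescription.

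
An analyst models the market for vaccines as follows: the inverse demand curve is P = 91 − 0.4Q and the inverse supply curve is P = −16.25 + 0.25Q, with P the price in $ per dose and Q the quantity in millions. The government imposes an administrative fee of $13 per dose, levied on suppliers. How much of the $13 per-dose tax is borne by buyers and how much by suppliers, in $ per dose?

Inverting to Q(P) form: Qd = 227.5 − 2.5P; Qs = 4P + 65.
Without the tax, 227.5 − 2.5P = 4P + 65 gives 6.5P = 162.5, so P* = $25 and Q* = 165.
With the tax collected from suppliers, supply shifts: Qs = 4(P − 13) + 65.
Solving gives Q = 145 with buyers paying $33 and suppliers receiving $20 (the $13 wedge).
Burden on buyers: $8; on suppliers: $5. (They sum to $13.)

Buyers bear $8 per dose; suppliers bear $5 per dose.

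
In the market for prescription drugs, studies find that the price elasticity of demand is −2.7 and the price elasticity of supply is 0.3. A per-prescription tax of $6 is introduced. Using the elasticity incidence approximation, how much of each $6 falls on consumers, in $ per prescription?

Incidence ratio: consumers' share ≈ εs / (εs + |εd|) = 0.3 / (0.3 + 2.7) = 0.1.
So consumers bear ≈ 0.1 × $6 = $0.6; sellers bear $5.4.

Consumers bear ≈ $0.6 per prescription.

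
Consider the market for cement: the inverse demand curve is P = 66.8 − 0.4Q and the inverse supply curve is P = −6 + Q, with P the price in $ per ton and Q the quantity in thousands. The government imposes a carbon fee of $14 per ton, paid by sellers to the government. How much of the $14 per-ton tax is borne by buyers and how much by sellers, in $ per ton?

Buyers bear $4 per ton; sellers bear $10 per ton.

Inverting to Q(P) form: Qd = 167 − 2.5P; Qs = P + 6.
Before the tax: set 167 − 2.5P = P + 6 → P* = $46, Q* = 52.
With the tax collected from sellers, supply shifts: Qs = (P − 14) + 6.
New equilibrium: buyers pay $50, sellers receive $36, Q = 42. (Wedge: Pb − Ps = 14.)
Burden on buyers: $4; on sellers: $10. (They sum to $14.)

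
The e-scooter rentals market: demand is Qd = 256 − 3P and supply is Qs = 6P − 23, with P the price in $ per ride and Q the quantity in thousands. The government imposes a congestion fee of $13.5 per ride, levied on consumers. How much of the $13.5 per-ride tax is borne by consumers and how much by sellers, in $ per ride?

Consumers bear $9 per ride; sellers bear $4.5 per ride.

Before the tax: set 256 − 3P = 6P − 23 → P* = $31, Q* = 163.
With the tax collected from consumers, demand (in seller-price terms) shifts: Qd = 256 − 3(P + 13.5).
New equilibrium: consumers pay $40, sellers receive $26.5, Q = 136. (Wedge: Pb − Ps = 13.5.)
Burden on consumers: $9; on sellers: $4.5. (They sum to $13.5.)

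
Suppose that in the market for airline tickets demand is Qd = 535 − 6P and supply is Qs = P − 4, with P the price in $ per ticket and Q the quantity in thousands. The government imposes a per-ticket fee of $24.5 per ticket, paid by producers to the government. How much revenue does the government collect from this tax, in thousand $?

Without the tax, 535 − 6P = P − 4 gives 7P = 539, so P* = $77 and Q* = 73.
With the tax collected from producers, supply shifts: Qs = (P − 24.5) − 4.
New equilibrium: consumers pay $80.5, producers receive $56, Q = 52. (Wedge: Pb − Ps = 24.5.)
Revenue = t · Q = 24.5 · 52 = $1274.

Tax revenue = $1274 thousand.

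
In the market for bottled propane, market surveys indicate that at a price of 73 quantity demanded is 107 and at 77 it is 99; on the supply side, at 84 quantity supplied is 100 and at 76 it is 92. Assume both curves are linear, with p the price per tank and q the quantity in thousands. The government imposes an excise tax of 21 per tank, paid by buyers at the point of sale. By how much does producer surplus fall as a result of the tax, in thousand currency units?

Demand slope: (99 − 107)/(77 − 73) = -2, so qd = 253 − 2p.
Supply slope: (92 − 100)/(76 − 84) = 1, so qs = p + 16.
Without the tax, 253 − 2p = p + 16 gives 3p = 237, so p* = 79 and q* = 95.
With the tax collected from buyers, demand (in seller-price terms) shifts: qd = 253 − 2(p + 21).
New equilibrium: buyers pay 86, suppliers receive 65, q = 81. (Wedge: pb − ps = 21.)
ΔPS is the trapezoid between Q = 81 and Q = 95 of height 14: ½ · (95 + 81) · 14 = 1232.

Producer surplus falls by 1232 thousand.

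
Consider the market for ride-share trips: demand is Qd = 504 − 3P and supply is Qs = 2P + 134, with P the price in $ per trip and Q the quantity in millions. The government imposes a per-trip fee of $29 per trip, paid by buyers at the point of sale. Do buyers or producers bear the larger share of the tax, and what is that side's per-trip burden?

Producers bear the larger share: $17.4 per trip.

Without the tax, 504 − 3P = 2P + 134 gives 5P = 370, so P* = $74 and Q* = 282.
With the tax collected from buyers, demand (in seller-price terms) shifts: Qd = 504 − 3(P + 29).
New equilibrium: buyers pay $85.6, producers receive $56.6, Q = 247.2. (Wedge: Pb − Ps = 29.)
Per-trip burden: buyers $11.6, producers $17.4.
Producers take the larger share because supply is less price-elastic here (demand slope 3 vs supply slope 2).
The less price-elastic side of the market bears the larger share of a per-unit tax.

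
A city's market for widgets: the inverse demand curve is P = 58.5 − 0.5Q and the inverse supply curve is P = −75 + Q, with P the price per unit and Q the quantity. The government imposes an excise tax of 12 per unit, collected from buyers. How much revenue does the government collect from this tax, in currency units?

Tax revenue = 972.

Inverting to Q(P) form: Qd = 117 − 2P; Qs = P + 75.
Before the tax: set 117 − 2P = P + 75 → P* = 14, Q* = 89.
With the tax collected from buyers, demand (in seller-price terms) shifts: Qd = 117 − 2(P + 12).
Solving gives Q = 81 with buyers paying 18 and producers receiving 6 (the 12 wedge).
Revenue = t · Q = 12 · 81 = 972.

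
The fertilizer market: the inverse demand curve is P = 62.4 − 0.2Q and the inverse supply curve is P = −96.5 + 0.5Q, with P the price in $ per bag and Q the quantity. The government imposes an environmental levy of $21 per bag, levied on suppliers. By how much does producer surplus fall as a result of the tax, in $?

Inverting to Q(P) form: Qd = 312 − 5P; Qs = 2P + 193.
Before the tax: set 312 − 5P = 2P + 193 → P* = $17, Q* = 227.
With the tax collected from suppliers, supply shifts: Qs = 2(P − 21) + 193.
Solving gives Q = 197 with consumers paying $23 and suppliers receiving $2 (the $21 wedge).
ΔPS is the trapezoid between Q = 197 and Q = 227 of height $15: ½ · (227 + 197) · 15 = $3180.

Producer surplus falls by $3180.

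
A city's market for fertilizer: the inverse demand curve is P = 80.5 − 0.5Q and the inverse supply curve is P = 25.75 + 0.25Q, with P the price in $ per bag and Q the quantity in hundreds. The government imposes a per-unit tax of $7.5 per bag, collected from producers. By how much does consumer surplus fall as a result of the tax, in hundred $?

Rewrite in direct form: Qd = 161 − 2P and Qs = 4P − 103.
Before the tax: set 161 − 2P = 4P − 103 → P* = $44, Q* = 73.
With the tax collected from producers, supply shifts: Qs = 4(P − 7.5) − 103.
Solving gives Q = 63 with consumers paying $49 and producers receiving $41.5 (the $7.5 wedge).
ΔCS is the trapezoid between Q = 63 and Q = 73 of height $5: ½ · (73 + 63) · 5 = $340.

Consumer surplus falls by $340 hundred.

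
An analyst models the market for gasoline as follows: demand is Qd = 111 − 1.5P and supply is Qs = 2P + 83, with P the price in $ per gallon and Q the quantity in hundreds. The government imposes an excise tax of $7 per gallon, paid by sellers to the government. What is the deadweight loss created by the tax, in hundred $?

Deadweight loss = $21 hundred.

Before the tax: set 111 − 1.5P = 2P + 83 → P* = $8, Q* = 99.
With the tax collected from sellers, supply shifts: Qs = 2(P − 7) + 83.
New equilibrium: buyers pay $12, sellers receive $5, Q = 93. (Wedge: Pb − Ps = 7.)
Quantity falls by |ΔQ| = |99 − 93| = 6.
DWL = ½ · t · |ΔQ| = ½ · 7 · 6 = $21.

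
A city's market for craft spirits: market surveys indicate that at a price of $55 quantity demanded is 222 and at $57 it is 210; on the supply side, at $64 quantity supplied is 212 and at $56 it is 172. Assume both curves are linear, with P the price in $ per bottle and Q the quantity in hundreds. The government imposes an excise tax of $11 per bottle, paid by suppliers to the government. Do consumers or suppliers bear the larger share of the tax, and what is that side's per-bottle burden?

Suppliers bear the larger share: $6 per bottle.

Demand slope: (210 − 222)/(57 − 55) = -6, so Qd = 552 − 6P.
Supply slope: (172 − 212)/(56 − 64) = 5, so Qs = 5P − 108.
Before the tax: set 552 − 6P = 5P − 108 → P* = $60, Q* = 192.
With the tax collected from suppliers, supply shifts: Qs = 5(P − 11) − 108.
Solving gives Q = 162 with consumers paying $65 and suppliers receiving $54 (the $11 wedge).
Per-bottle burden: consumers $5, suppliers $6.
Suppliers take the larger share because supply is less price-elastic here (demand slope 6 vs supply slope 5).
The less price-elastic side of the market bears the larger share of a per-unit tax.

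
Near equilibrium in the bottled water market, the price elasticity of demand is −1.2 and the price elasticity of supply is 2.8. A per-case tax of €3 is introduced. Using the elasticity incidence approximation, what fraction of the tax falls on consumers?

Consumers' share ≈ 0.7.

Incidence ratio: consumers' share ≈ εs / (εs + |εd|) = 2.8 / (2.8 + 1.2) = 0.7.
Supply is the more elastic side, so consumers bear the larger share.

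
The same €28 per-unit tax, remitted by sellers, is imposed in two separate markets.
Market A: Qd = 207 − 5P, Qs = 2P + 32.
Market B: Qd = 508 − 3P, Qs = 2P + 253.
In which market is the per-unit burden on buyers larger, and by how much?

Market B, by €3.2.

Market A: pre-tax P* = €25, Q* = 82; post-tax Q = 42; per-unit burden on buyers = €8.
Market B: pre-tax P* = €51, Q* = 355; post-tax Q = 321.4; per-unit burden on buyers = €11.2.
Difference: €8 vs €11.2 → market B is larger by €3.2.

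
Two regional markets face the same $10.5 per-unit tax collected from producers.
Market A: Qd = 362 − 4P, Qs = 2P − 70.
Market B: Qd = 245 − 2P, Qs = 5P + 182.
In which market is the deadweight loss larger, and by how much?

Market A: pre-tax P* = $72, Q* = 74; post-tax Q = 60; deadweight loss = $73.5.
Market B: pre-tax P* = $9, Q* = 227; post-tax Q = 212; deadweight loss = $78.75.
Difference: $73.5 vs $78.75 → market B is larger by $5.25.

Market B, by $5.25.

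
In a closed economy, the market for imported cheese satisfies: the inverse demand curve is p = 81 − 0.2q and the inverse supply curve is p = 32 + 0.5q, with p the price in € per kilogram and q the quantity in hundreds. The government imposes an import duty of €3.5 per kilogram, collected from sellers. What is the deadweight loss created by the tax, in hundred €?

Rewrite in direct form: qd = 405 − 5p and qs = 2p − 64.
Before the tax: set 405 − 5p = 2p − 64 → p* = €67, q* = 70.
With the tax collected from sellers, supply shifts: qs = 2(p − 3.5) − 64.
Solving gives q = 65 with buyers paying €68 and sellers receiving €64.5 (the €3.5 wedge).
Quantity falls by |ΔQ| = |70 − 65| = 5.
DWL = ½ · t · |ΔQ| = ½ · 3.5 · 5 = €8.75.

Deadweight loss = €8.75 hundred.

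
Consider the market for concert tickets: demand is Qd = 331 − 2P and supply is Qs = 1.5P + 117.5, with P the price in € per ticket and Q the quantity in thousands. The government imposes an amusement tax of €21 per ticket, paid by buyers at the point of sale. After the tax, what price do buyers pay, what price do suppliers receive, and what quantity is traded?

Buyers pay €70; suppliers receive €49; quantity = 191.

Without the tax, 331 − 2P = 1.5P + 117.5 gives 3.5P = 213.5, so P* = €61 and Q* = 209.
With the tax collected from buyers, demand (in seller-price terms) shifts: Qd = 331 − 2(P + 21).
Solving gives Q = 191 with buyers paying €70 and suppliers receiving €49 (the €21 wedge).
The less price-elastic side of the market bears the larger share of a per-unit tax.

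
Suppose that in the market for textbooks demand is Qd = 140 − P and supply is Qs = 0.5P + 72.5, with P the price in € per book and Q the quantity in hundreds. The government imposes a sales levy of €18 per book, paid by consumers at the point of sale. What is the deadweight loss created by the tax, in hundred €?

Deadweight loss = €54 hundred.

Without the tax, 140 − P = 0.5P + 72.5 gives 1.5P = 67.5, so P* = €45 and Q* = 95.
With the tax collected from consumers, demand (in seller-price terms) shifts: Qd = 140 − (P + 18).
Solving gives Q = 89 with consumers paying €51 and producers receiving €33 (the €18 wedge).
Quantity falls by |ΔQ| = |95 − 89| = 6.
DWL = ½ · t · |ΔQ| = ½ · 18 · 6 = €54.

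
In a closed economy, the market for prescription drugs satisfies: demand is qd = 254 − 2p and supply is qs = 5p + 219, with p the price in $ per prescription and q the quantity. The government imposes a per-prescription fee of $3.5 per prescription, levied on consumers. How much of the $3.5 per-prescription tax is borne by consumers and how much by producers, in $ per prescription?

Consumers bear $2.5 per prescription; producers bear $1 per prescription.

Before the tax: set 254 − 2p = 5p + 219 → p* = $5, q* = 244.
With the tax collected from consumers, demand (in seller-price terms) shifts: qd = 254 − 2(p + 3.5).
New equilibrium: consumers pay $7.5, producers receive $4, q = 239. (Wedge: pb − ps = 3.5.)
Burden on consumers: $2.5; on producers: $1. (They sum to $3.5.)
The less price-elastic side of the market bears the larger share of a per-unit tax.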